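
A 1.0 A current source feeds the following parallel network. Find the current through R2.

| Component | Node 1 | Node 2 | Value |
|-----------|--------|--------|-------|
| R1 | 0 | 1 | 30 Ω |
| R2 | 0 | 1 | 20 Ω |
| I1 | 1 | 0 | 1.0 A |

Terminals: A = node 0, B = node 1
All resistors sit directly between nodes 0 and 1, so they are in parallel and share one voltage V; the full source current 1 A splits among them.
1/R_par = 1/30 + 1/20 = 0.08333 S  =>  R_par = 12 Ω
V = I × R_par = 1 × 12 = 12 V
I_R2 = V/R2 = 12/20 = 0.6 A

Final answer: 0.6 A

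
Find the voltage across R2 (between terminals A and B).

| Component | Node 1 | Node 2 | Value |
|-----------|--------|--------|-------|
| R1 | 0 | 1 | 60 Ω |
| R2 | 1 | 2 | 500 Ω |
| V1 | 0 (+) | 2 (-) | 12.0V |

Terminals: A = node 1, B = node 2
R1 and R2 are in series across V1 (node 0 → node 1 → node 2), and the output A–B is taken across R2, so this is a voltage divider.
Series current: I = V1/(R1 + R2) = 12/(60 + 500) = 12/560 = 0.02143 A
V_R2 = I × R2 = V1 × R2/(R1 + R2) = 12 × 500/560 = 10.71 V

Final answer: 10.71 V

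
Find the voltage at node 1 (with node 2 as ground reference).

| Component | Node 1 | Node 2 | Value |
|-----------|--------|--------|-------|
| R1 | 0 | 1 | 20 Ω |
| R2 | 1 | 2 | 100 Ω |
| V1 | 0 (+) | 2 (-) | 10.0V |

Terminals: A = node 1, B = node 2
Nodal analysis, taking node 2 as the 0 V reference.
Source V1 fixes V_0 = 10 V.
KCL at each unknown node (sum of currents leaving = 0; resistances in Ω):
  Node 1: (V_1 - 10)/20 + (V_1 - 0)/100 = 0
Collecting terms: 0.06 × V_1 = 0.5  =>  V_1 = 8.333 V
The requested potential is V_1 = 8.333 V.

Final answer: V_1 = 8.333 V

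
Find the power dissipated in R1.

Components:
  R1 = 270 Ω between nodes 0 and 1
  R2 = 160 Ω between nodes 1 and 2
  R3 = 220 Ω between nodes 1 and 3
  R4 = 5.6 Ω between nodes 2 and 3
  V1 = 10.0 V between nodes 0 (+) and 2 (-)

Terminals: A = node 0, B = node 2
Nodal analysis, taking node 2 as the 0 V reference.
Source V1 fixes V_0 = 10 V.
KCL at each unknown node (sum of currents leaving = 0; resistances in Ω):
  Node 1: (V_1 - 10)/270 + (V_1 - 0)/160 + (V_1 - V_3)/220 = 0
  Node 3: (V_3 - V_1)/220 + (V_3 - 0)/5.6 = 0
Collecting terms (coefficients in siemens):
  0.0145·V_1 - 0.004545·V_3 = 0.03704
  0.1831·V_3 - 0.004545·V_1 = 0
Determinant D = (0.0145)(0.1831) - (-0.004545)(-0.004545) = 0.002634
V_1 = [(0.03704)(0.1831) - (-0.004545)(0)]/D = 2.574 V
V_3 = [(0.0145)(0) - (0.03704)(-0.004545)]/D = 0.06391 V
I_R1 = (V_0 - V_1)/R1 = (10 - 2.574)/270 = 0.0275 A
P_R1 = I_R1² × R1 = (0.0275)² × 270 = 0.2042 W

Final answer: 0.2042 W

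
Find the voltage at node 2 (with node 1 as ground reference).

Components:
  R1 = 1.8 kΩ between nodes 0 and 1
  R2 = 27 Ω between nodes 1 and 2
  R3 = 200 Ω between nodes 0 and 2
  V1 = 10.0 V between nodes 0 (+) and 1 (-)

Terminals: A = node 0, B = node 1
Nodal analysis, taking node 1 as the 0 V reference.
Source V1 fixes V_0 = 10 V.
KCL at each unknown node (sum of currents leaving = 0; resistances in Ω):
  Node 2: (V_2 - 0)/27 + (V_2 - 10)/200 = 0
Collecting terms: 0.04204 × V_2 = 0.05  =>  V_2 = 1.189 V
The requested potential is V_2 = 1.189 V.

Final answer: V_2 = 1.189 V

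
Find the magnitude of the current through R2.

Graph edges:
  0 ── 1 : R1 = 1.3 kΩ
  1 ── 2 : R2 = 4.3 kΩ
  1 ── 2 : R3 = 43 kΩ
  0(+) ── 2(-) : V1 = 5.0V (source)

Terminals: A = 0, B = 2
Nodal analysis, taking node 2 as the 0 V reference.
Source V1 fixes V_0 = 5 V.
KCL at each unknown node (sum of currents leaving = 0; resistances in Ω):
  Node 1: (V_1 - 5)/1300 + (V_1 - 0)/4300 + (V_1 - 0)/43000 = 0
Collecting terms: 0.001025 × V_1 = 0.003846  =>  V_1 = 3.752 V
I_R2 = (V_1 - V_2)/R2 = (3.752 - 0)/4300 = 0.0008726 A
|I_R2| = 0.0008726 A

Final answer: |I_R2| = 0.0008726 A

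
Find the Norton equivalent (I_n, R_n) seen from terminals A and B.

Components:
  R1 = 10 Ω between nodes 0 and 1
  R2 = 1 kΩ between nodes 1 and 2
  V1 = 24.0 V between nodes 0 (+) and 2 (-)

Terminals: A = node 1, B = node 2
Find the Thévenin equivalent first; then I_n = V_th/R_th and R_n = R_th.
Step 1 — V_th is the open-circuit voltage V_A - V_B (nothing connected across the terminals).
Nodal analysis, taking node 2 as the 0 V reference.
Source V1 fixes V_0 = 24 V.
KCL at each unknown node (sum of currents leaving = 0; resistances in Ω):
  Node 1: (V_1 - 24)/10 + (V_1 - 0)/1000 = 0
Collecting terms: 0.101 × V_1 = 2.4  =>  V_1 = 23.76 V
V_th = V_1 - V_2 = 23.76 - 0 = 23.76 V
Step 2 — R_th: zero the source — replace V1 by a short circuit (node 2 merges into node 0) — and find the resistance seen between A (node 1) and B (node 0).
Reduce the network between node 1 (A) and node 0 (B) by series/parallel combination:
  Rp1 = R1 ‖ R2 (parallel, both between nodes 0 and 1) = 1/(1/10 + 1/1000) = 9.901 Ω
R_th = 9.901 Ω
I_n = V_th/R_th = 23.76/9.901 = 2.4 A, and R_n = R_th = 9.901 Ω

Final answer: I_n = 2.4 A, R_n = 9.901 Ω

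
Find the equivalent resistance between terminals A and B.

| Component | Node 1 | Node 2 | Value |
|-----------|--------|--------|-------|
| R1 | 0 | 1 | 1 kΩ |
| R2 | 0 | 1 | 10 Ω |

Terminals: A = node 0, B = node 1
Reduce the network between node 0 (A) and node 1 (B) by series/parallel combination:
  Rp1 = R1 ‖ R2 (parallel, both between nodes 0 and 1) = 1/(1/1000 + 1/10) = 9.901 Ω
R_eq = 9.901 Ω

Final answer: 9.901 Ω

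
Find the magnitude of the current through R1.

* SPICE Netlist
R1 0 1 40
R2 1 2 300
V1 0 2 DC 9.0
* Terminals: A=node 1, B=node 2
Nodal analysis, taking node 2 as the 0 V reference.
Source V1 fixes V_0 = 9 V.
KCL at each unknown node (sum of currents leaving = 0; resistances in Ω):
  Node 1: (V_1 - 9)/40 + (V_1 - 0)/300 = 0
Collecting terms: 0.02833 × V_1 = 0.225  =>  V_1 = 7.941 V
I_R1 = (V_0 - V_1)/R1 = (9 - 7.941)/40 = 0.02647 A
|I_R1| = 0.02647 A

Final answer: |I_R1| = 0.02647 A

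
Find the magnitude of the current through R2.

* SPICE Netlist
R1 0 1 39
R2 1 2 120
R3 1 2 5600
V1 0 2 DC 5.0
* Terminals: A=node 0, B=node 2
Nodal analysis, taking node 2 as the 0 V reference.
Source V1 fixes V_0 = 5 V.
KCL at each unknown node (sum of currents leaving = 0; resistances in Ω):
  Node 1: (V_1 - 5)/39 + (V_1 - 0)/120 + (V_1 - 0)/5600 = 0
Collecting terms: 0.03415 × V_1 = 0.1282  =>  V_1 = 3.754 V
I_R2 = (V_1 - V_2)/R2 = (3.754 - 0)/120 = 0.03128 A
|I_R2| = 0.03128 A

Final answer: |I_R2| = 0.03128 A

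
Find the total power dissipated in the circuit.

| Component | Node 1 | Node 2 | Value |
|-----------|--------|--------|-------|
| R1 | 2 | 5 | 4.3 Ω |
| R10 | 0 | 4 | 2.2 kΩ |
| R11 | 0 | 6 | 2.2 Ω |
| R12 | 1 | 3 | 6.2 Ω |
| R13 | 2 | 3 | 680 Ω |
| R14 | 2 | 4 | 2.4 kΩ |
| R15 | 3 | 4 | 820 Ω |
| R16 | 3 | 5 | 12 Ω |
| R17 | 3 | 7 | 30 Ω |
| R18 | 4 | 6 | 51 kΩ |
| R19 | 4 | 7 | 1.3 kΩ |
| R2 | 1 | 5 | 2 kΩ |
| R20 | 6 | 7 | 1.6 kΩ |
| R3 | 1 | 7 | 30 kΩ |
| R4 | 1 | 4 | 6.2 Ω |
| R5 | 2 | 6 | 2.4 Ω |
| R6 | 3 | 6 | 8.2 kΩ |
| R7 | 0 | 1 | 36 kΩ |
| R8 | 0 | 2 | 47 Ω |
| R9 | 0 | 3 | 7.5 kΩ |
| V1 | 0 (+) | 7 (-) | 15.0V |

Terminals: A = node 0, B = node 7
Nodal analysis, taking node 7 as the 0 V reference.
Source V1 fixes V_0 = 15 V.
KCL at each unknown node (sum of currents leaving = 0; resistances in Ω):
  Node 1: (V_1 - V_5)/2000 + (V_1 - 0)/30000 + (V_1 - V_4)/6.2 + (V_1 - 15)/36000 + (V_1 - V_3)/6.2 = 0
  Node 2: (V_2 - V_5)/4.3 + (V_2 - V_6)/2.4 + (V_2 - 15)/47 + (V_2 - V_3)/680 + (V_2 - V_4)/2400 = 0
  Node 3: (V_3 - V_6)/8200 + (V_3 - 15)/7500 + (V_3 - V_1)/6.2 + (V_3 - V_2)/680 + (V_3 - V_4)/820 + (V_3 - V_5)/12 + (V_3 - 0)/30 = 0
  Node 4: (V_4 - V_1)/6.2 + (V_4 - 15)/2200 + (V_4 - V_2)/2400 + (V_4 - V_3)/820 + (V_4 - V_6)/51000 + (V_4 - 0)/1300 = 0
  Node 5: (V_5 - V_2)/4.3 + (V_5 - V_1)/2000 + (V_5 - V_3)/12 = 0
  Node 6: (V_6 - V_2)/2.4 + (V_6 - V_3)/8200 + (V_6 - 15)/2.2 + (V_6 - V_4)/51000 + (V_6 - 0)/1600 = 0
Collecting terms (coefficients in siemens):
  0.3231·V_1 - 0.1613·V_3 - 0.1613·V_4 - 0.0005·V_5 = 0.0004167
  0.6724·V_2 - 0.001471·V_3 - 0.0004167·V_4 - 0.2326·V_5 - 0.4167·V_6 = 0.3191
  0.2809·V_3 - 0.1613·V_1 - 0.001471·V_2 - 0.00122·V_4 - 0.08333·V_5 - 0.000122·V_6 = 0.002
  0.1642·V_4 - 0.1613·V_1 - 0.0004167·V_2 - 0.00122·V_3 - 0.00001961·V_6 = 0.006818
  0.3164·V_5 - 0.0005·V_1 - 0.2326·V_2 - 0.08333·V_3 = 0
  0.872·V_6 - 0.4167·V_2 - 0.000122·V_3 - 0.00001961·V_4 = 6.818
Solving these 6 simultaneous equations (Gaussian elimination) gives:
  V_1 = 8.965 V, V_2 = 13.72 V, V_3 = 8.968 V, V_4 = 8.952 V
  V_5 = 12.46 V, V_6 = 14.38 V
Power in each resistor, P = (ΔV)²/R:
  P_R1 = (13.72 - 12.46)²/4.3 = 0.3683 W
  P_R2 = (8.965 - 12.46)²/2000 = 0.006102 W
  P_R3 = (8.965 - 0)²/30000 = 0.002679 W
  P_R4 = (8.965 - 8.952)²/6.2 = 0.00002549 W
  P_R5 = (13.72 - 14.38)²/2.4 = 0.1806 W
  P_R6 = (8.968 - 14.38)²/8200 = 0.003566 W
  P_R7 = (15 - 8.965)²/36000 = 0.001012 W
  P_R8 = (15 - 13.72)²/47 = 0.03504 W
  P_R9 = (15 - 8.968)²/7500 = 0.004852 W
  P_R10 = (15 - 8.952)²/2200 = 0.01662 W
  P_R11 = (15 - 14.38)²/2.2 = 0.1775 W
  P_R12 = (8.965 - 8.968)²/6.2 = 0.000001053 W
  P_R13 = (13.72 - 8.968)²/680 = 0.03317 W
  P_R14 = (13.72 - 8.952)²/2400 = 0.009458 W
  P_R15 = (8.968 - 8.952)²/820 = 0.000000279 W
  P_R16 = (8.968 - 12.46)²/12 = 1.015 W
  P_R17 = (8.968 - 0)²/30 = 2.681 W
  P_R18 = (8.952 - 14.38)²/51000 = 0.0005766 W
  P_R19 = (8.952 - 0)²/1300 = 0.06165 W
  P_R20 = (14.38 - 0)²/1600 = 0.1292 W
P_total = P_R1 + P_R2 + P_R3 + P_R4 + P_R5 + P_R6 + P_R7 + P_R8 + P_R9 + P_R10 + P_R11 + P_R12 + P_R13 + P_R14 + P_R15 + P_R16 + P_R17 + P_R18 + P_R19 + P_R20 = 4.726 W

Final answer: 4.726 W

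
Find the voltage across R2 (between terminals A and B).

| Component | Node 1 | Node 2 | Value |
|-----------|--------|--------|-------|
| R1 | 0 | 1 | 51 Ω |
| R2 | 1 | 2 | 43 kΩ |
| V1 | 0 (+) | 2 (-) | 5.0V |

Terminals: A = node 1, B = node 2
R1 and R2 are in series across V1 (node 0 → node 1 → node 2), and the output A–B is taken across R2, so this is a voltage divider.
Series current: I = V1/(R1 + R2) = 5/(51 + 43000) = 5/43050 = 0.0001161 A
V_R2 = I × R2 = V1 × R2/(R1 + R2) = 5 × 43000/43050 = 4.994 V

Final answer: 4.994 V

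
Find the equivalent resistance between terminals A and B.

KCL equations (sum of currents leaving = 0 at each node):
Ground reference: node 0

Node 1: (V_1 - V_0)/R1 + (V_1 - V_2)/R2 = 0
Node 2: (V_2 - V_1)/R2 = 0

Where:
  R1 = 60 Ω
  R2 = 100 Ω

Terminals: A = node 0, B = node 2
Reduce the network between node 0 (A) and node 2 (B) by series/parallel combination:
  Rs1 = R1 + R2 (series, joined only at node 1) = 60 + 100 = 160 Ω
R_eq = 160 Ω

Final answer: 160 Ω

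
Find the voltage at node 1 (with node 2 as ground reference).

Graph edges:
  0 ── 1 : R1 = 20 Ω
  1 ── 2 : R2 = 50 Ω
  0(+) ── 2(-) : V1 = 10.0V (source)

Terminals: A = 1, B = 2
Nodal analysis, taking node 2 as the 0 V reference.
Source V1 fixes V_0 = 10 V.
KCL at each unknown node (sum of currents leaving = 0; resistances in Ω):
  Node 1: (V_1 - 10)/20 + (V_1 - 0)/50 = 0
Collecting terms: 0.07 × V_1 = 0.5  =>  V_1 = 7.143 V
The requested potential is V_1 = 7.143 V.

Final answer: V_1 = 7.143 V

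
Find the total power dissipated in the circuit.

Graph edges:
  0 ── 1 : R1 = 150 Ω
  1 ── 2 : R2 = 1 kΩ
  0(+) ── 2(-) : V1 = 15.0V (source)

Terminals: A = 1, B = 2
Nodal analysis, taking node 2 as the 0 V reference.
Source V1 fixes V_0 = 15 V.
KCL at each unknown node (sum of currents leaving = 0; resistances in Ω):
  Node 1: (V_1 - 15)/150 + (V_1 - 0)/1000 = 0
Collecting terms: 0.007667 × V_1 = 0.1  =>  V_1 = 13.04 V
Power in each resistor, P = (ΔV)²/R:
  P_R1 = (15 - 13.04)²/150 = 0.02552 W
  P_R2 = (13.04 - 0)²/1000 = 0.1701 W
P_total = P_R1 + P_R2 = 0.1957 W

Final answer: 0.1957 W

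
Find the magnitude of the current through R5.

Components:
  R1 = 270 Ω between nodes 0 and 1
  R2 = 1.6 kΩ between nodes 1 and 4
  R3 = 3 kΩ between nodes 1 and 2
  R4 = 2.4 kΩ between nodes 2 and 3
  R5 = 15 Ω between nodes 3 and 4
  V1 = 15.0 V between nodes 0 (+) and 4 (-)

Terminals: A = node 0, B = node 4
Nodal analysis, taking node 4 as the 0 V reference.
Source V1 fixes V_0 = 15 V.
KCL at each unknown node (sum of currents leaving = 0; resistances in Ω):
  Node 1: (V_1 - 15)/270 + (V_1 - 0)/1600 + (V_1 - V_2)/3000 = 0
  Node 2: (V_2 - V_1)/3000 + (V_2 - V_3)/2400 = 0
  Node 3: (V_3 - V_2)/2400 + (V_3 - 0)/15 = 0
Collecting terms (coefficients in siemens):
  0.004662·V_1 - 0.0003333·V_2 = 0.05556
  0.00075·V_2 - 0.0003333·V_1 - 0.0004167·V_3 = 0
  0.06708·V_3 - 0.0004167·V_2 = 0
Solving these 3 simultaneous equations (Gaussian elimination) gives:
  V_1 = 12.31 V, V_2 = 5.49 V, V_3 = 0.0341 V
I_R5 = (V_3 - V_4)/R5 = (0.0341 - 0)/15 = 0.002273 A
|I_R5| = 0.002273 A

Final answer: |I_R5| = 0.002273 A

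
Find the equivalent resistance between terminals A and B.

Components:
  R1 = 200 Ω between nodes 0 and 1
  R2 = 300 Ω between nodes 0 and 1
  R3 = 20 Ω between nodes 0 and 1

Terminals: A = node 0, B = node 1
Reduce the network between node 0 (A) and node 1 (B) by series/parallel combination:
  Rp1 = R1 ‖ R2 ‖ R3 (parallel, all between nodes 0 and 1) = 1/(1/200 + 1/300 + 1/20) = 17.14 Ω
R_eq = 17.14 Ω

Final answer: 17.14 Ω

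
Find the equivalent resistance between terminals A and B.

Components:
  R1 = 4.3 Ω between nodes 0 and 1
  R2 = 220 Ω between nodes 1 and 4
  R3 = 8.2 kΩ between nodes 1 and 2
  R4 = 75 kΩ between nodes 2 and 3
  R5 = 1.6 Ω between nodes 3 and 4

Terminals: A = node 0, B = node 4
Reduce the network between node 0 (A) and node 4 (B) by series/parallel combination:
  Rs1 = R3 + R4 (series, joined only at node 2) = 8200 + 75000 = 83200 Ω
  Rs2 = R5 + Rs1 (series, joined only at node 3) = 1.6 + 83200 = 83200 Ω
  Rp1 = R2 ‖ Rs2 (parallel, both between nodes 1 and 4) = 1/(1/220 + 1/83200) = 219.4 Ω
  Rs3 = R1 + Rp1 (series, joined only at node 1) = 4.3 + 219.4 = 223.7 Ω
R_eq = 223.7 Ω

Final answer: 223.7 Ω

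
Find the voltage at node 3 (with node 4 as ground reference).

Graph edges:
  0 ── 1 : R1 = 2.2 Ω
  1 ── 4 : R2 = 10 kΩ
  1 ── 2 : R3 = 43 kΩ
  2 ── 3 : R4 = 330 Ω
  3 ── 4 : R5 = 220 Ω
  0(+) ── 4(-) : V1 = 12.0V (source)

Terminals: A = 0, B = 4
Nodal analysis, taking node 4 as the 0 V reference.
Source V1 fixes V_0 = 12 V.
KCL at each unknown node (sum of currents leaving = 0; resistances in Ω):
  Node 1: (V_1 - 12)/2.2 + (V_1 - 0)/10000 + (V_1 - V_2)/43000 = 0
  Node 2: (V_2 - V_1)/43000 + (V_2 - V_3)/330 = 0
  Node 3: (V_3 - V_2)/330 + (V_3 - 0)/220 = 0
Collecting terms (coefficients in siemens):
  0.4547·V_1 - 0.00002326·V_2 = 5.455
  0.003054·V_2 - 0.00002326·V_1 - 0.00303·V_3 = 0
  0.007576·V_3 - 0.00303·V_2 = 0
Solving these 3 simultaneous equations (Gaussian elimination) gives:
  V_1 = 12 V, V_2 = 0.1515 V, V_3 = 0.0606 V
The requested potential is V_3 = 0.0606 V.

Final answer: V_3 = 0.0606 V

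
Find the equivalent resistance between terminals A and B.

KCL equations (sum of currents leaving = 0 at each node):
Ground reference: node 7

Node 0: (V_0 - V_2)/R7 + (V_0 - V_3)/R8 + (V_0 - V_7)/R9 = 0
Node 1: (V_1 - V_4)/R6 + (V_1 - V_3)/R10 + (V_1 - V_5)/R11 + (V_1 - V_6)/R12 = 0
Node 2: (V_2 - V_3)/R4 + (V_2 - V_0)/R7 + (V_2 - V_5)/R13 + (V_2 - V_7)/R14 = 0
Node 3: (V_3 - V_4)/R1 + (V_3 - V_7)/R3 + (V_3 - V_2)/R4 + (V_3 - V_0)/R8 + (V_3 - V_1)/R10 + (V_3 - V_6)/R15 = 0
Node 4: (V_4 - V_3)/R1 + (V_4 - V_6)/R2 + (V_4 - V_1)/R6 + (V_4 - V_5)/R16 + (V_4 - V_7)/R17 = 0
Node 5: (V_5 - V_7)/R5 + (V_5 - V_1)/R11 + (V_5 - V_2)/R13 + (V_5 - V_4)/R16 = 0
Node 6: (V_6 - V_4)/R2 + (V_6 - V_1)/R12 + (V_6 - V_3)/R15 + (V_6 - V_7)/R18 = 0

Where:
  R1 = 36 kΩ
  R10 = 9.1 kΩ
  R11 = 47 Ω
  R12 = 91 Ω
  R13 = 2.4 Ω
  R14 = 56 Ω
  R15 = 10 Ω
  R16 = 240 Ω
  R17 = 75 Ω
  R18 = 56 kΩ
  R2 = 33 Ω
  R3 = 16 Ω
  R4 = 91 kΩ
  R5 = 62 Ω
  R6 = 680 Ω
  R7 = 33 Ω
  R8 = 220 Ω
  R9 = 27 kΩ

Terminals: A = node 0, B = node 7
The network is not a plain series/parallel combination. Inject a 1 A test current into terminal A (node 0) and return it from terminal B (node 7); then R_eq = V_A / (1 A).
Nodal analysis, taking node 7 as the 0 V reference.
Current source I_test pushes 1 A into node 0 and draws it out of node 7.
KCL at each unknown node (sum of currents leaving = 0; resistances in Ω):
  Node 0: (V_0 - V_2)/33 + (V_0 - V_3)/220 + (V_0 - 0)/27000 - 1 = 0
  Node 1: (V_1 - V_4)/680 + (V_1 - V_3)/9100 + (V_1 - V_5)/47 + (V_1 - V_6)/91 = 0
  Node 2: (V_2 - V_0)/33 + (V_2 - V_3)/91000 + (V_2 - V_5)/2.4 + (V_2 - 0)/56 = 0
  Node 3: (V_3 - V_0)/220 + (V_3 - V_1)/9100 + (V_3 - V_2)/91000 + (V_3 - V_4)/36000 + (V_3 - 0)/16 + (V_3 - V_6)/10 = 0
  Node 4: (V_4 - V_1)/680 + (V_4 - V_3)/36000 + (V_4 - V_6)/33 + (V_4 - V_5)/240 + (V_4 - 0)/75 = 0
  Node 5: (V_5 - V_1)/47 + (V_5 - V_2)/2.4 + (V_5 - V_4)/240 + (V_5 - 0)/62 = 0
  Node 6: (V_6 - V_1)/91 + (V_6 - V_3)/10 + (V_6 - V_4)/33 + (V_6 - 0)/56000 = 0
Collecting terms (coefficients in siemens):
  0.03489·V_0 - 0.0303·V_2 - 0.004545·V_3 = 1
  0.03385·V_1 - 0.0001099·V_3 - 0.001471·V_4 - 0.02128·V_5 - 0.01099·V_6 = 0
  0.4648·V_2 - 0.0303·V_0 - 0.00001099·V_3 - 0.4167·V_5 = 0
  0.1672·V_3 - 0.004545·V_0 - 0.0001099·V_1 - 0.00001099·V_2 - 0.00002778·V_4 - 0.1·V_6 = 0
  0.0493·V_4 - 0.001471·V_1 - 0.00002778·V_3 - 0.004167·V_5 - 0.0303·V_6 = 0
  0.4582·V_5 - 0.02128·V_1 - 0.4167·V_2 - 0.004167·V_4 = 0
  0.1413·V_6 - 0.01099·V_1 - 0.1·V_3 - 0.0303·V_4 = 0
Solving these 7 simultaneous equations (Gaussian elimination) gives:
  V_0 = 46.28 V, V_1 = 13.62 V, V_2 = 19.61 V, V_3 = 4.469 V
  V_4 = 5.261 V, V_5 = 18.51 V, V_6 = 5.35 V
R_eq = V_0 / 1 A = 46.28 Ω

Final answer: 46.28 Ω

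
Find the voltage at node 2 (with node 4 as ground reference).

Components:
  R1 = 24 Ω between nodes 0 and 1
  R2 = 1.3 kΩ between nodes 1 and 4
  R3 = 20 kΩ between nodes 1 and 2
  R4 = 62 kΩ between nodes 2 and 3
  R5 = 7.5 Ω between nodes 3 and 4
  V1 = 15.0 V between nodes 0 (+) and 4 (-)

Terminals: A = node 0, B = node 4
Nodal analysis, taking node 4 as the 0 V reference.
Source V1 fixes V_0 = 15 V.
KCL at each unknown node (sum of currents leaving = 0; resistances in Ω):
  Node 1: (V_1 - 15)/24 + (V_1 - 0)/1300 + (V_1 - V_2)/20000 = 0
  Node 2: (V_2 - V_1)/20000 + (V_2 - V_3)/62000 = 0
  Node 3: (V_3 - V_2)/62000 + (V_3 - 0)/7.5 = 0
Collecting terms (coefficients in siemens):
  0.04249·V_1 - 0.00005·V_2 = 0.625
  0.00006613·V_2 - 0.00005·V_1 - 0.00001613·V_3 = 0
  0.1333·V_3 - 0.00001613·V_2 = 0
Solving these 3 simultaneous equations (Gaussian elimination) gives:
  V_1 = 14.72 V, V_2 = 11.13 V, V_3 = 0.001347 V
The requested potential is V_2 = 11.13 V.

Final answer: V_2 = 11.13 V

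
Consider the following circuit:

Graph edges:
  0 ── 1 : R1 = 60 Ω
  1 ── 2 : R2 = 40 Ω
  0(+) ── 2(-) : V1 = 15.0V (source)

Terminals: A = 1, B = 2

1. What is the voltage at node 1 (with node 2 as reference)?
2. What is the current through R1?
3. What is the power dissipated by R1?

Nodal analysis, taking node 2 as the 0 V reference.
Source V1 fixes V_0 = 15 V.
KCL at each unknown node (sum of currents leaving = 0; resistances in Ω):
  Node 1: (V_1 - 15)/60 + (V_1 - 0)/40 = 0
Collecting terms: 0.04167 × V_1 = 0.25  =>  V_1 = 6 V
Part 1:
  Read off the nodal solution: V_1 = 6 V
Part 2:
  I_R1 = (V_0 - V_1)/R1 = (15 - 6)/60 = 0.15 A
  Magnitude: I_R1 = 0.15 A
Part 3:
  I_R1 = (V_0 - V_1)/R1 = (15 - 6)/60 = 0.15 A
  P_R1 = I_R1² × R1 = (0.15)² × 60 = 1.35 W

Final answers:
1. V_1 = 6 V
2. I_R1 = 0.15 A
3. P_R1 = 1.35 W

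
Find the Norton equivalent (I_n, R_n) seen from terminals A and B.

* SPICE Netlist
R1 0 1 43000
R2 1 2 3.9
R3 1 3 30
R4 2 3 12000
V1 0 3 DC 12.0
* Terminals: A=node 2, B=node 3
Find the Thévenin equivalent first; then I_n = V_th/R_th and R_n = R_th.
Step 1 — V_th is the open-circuit voltage V_A - V_B (nothing connected across the terminals).
Nodal analysis, taking node 3 as the 0 V reference.
Source V1 fixes V_0 = 12 V.
KCL at each unknown node (sum of currents leaving = 0; resistances in Ω):
  Node 1: (V_1 - 12)/43000 + (V_1 - V_2)/3.9 + (V_1 - 0)/30 = 0
  Node 2: (V_2 - V_1)/3.9 + (V_2 - 0)/12000 = 0
Collecting terms (coefficients in siemens):
  0.2898·V_1 - 0.2564·V_2 = 0.0002791
  0.2565·V_2 - 0.2564·V_1 = 0
Determinant D = (0.2898)(0.2565) - (-0.2564)(-0.2564) = 0.008577
V_1 = [(0.0002791)(0.2565) - (-0.2564)(0)]/D = 0.008345 V
V_2 = [(0.2898)(0) - (0.0002791)(-0.2564)]/D = 0.008343 V
V_th = V_2 - V_3 = 0.008343 - 0 = 0.008343 V
Step 2 — R_th: zero the source — replace V1 by a short circuit (node 3 merges into node 0) — and find the resistance seen between A (node 2) and B (node 0).
Reduce the network between node 2 (A) and node 0 (B) by series/parallel combination:
  Rp1 = R1 ‖ R3 (parallel, both between nodes 0 and 1) = 1/(1/43000 + 1/30) = 29.98 Ω
  Rs1 = R2 + Rp1 (series, joined only at node 1) = 3.9 + 29.98 = 33.88 Ω
  Rp2 = R4 ‖ Rs1 (parallel, both between nodes 0 and 2) = 1/(1/12000 + 1/33.88) = 33.78 Ω
R_th = 33.78 Ω
I_n = V_th/R_th = 0.008343/33.78 = 0.0002469 A, and R_n = R_th = 33.78 Ω

Final answer: I_n = 0.0002469 A, R_n = 33.78 Ω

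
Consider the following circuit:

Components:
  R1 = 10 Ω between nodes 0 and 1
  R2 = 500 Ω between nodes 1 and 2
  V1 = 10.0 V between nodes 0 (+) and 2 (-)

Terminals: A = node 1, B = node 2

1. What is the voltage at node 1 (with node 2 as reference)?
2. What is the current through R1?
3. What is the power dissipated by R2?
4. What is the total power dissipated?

Nodal analysis, taking node 2 as the 0 V reference.
Source V1 fixes V_0 = 10 V.
KCL at each unknown node (sum of currents leaving = 0; resistances in Ω):
  Node 1: (V_1 - 10)/10 + (V_1 - 0)/500 = 0
Collecting terms: 0.102 × V_1 = 1  =>  V_1 = 9.804 V
Part 1:
  Read off the nodal solution: V_1 = 9.804 V
Part 2:
  I_R1 = (V_0 - V_1)/R1 = (10 - 9.804)/10 = 0.01961 A
  Magnitude: I_R1 = 0.01961 A
Part 3:
  I_R2 = (V_1 - V_2)/R2 = (9.804 - 0)/500 = 0.01961 A
  P_R2 = I_R2² × R2 = (0.01961)² × 500 = 0.1922 W
Part 4:
  Power in each resistor, P = (ΔV)²/R:
    P_R1 = (10 - 9.804)²/10 = 0.003845 W
    P_R2 = (9.804 - 0)²/500 = 0.1922 W
  P_total = P_R1 + P_R2 = 0.1961 W

Final answers:
1. V_1 = 9.804 V
2. I_R1 = 0.01961 A
3. P_R2 = 0.1922 W
4. P_total = 0.1961 W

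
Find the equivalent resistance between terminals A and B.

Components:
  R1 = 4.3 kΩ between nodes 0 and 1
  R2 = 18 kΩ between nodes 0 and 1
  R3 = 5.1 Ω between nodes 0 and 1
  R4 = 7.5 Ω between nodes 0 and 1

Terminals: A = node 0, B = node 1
Reduce the network between node 0 (A) and node 1 (B) by series/parallel combination:
  Rp1 = R1 ‖ R2 ‖ R3 ‖ R4 (parallel, all between nodes 0 and 1) = 1/(1/4300 + 1/18000 + 1/5.1 + 1/7.5) = 3.033 Ω
R_eq = 3.033 Ω

Final answer: 3.033 Ω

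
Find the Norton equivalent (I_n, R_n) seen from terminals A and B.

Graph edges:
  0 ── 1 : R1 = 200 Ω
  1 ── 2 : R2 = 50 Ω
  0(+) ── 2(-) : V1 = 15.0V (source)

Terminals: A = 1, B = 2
Find the Thévenin equivalent first; then I_n = V_th/R_th and R_n = R_th.
Step 1 — V_th is the open-circuit voltage V_A - V_B (nothing connected across the terminals).
Nodal analysis, taking node 2 as the 0 V reference.
Source V1 fixes V_0 = 15 V.
KCL at each unknown node (sum of currents leaving = 0; resistances in Ω):
  Node 1: (V_1 - 15)/200 + (V_1 - 0)/50 = 0
Collecting terms: 0.025 × V_1 = 0.075  =>  V_1 = 3 V
V_th = V_1 - V_2 = 3 - 0 = 3 V
Step 2 — R_th: zero the source — replace V1 by a short circuit (node 2 merges into node 0) — and find the resistance seen between A (node 1) and B (node 0).
Reduce the network between node 1 (A) and node 0 (B) by series/parallel combination:
  Rp1 = R1 ‖ R2 (parallel, both between nodes 0 and 1) = 1/(1/200 + 1/50) = 40 Ω
R_th = 40 Ω
I_n = V_th/R_th = 3/40 = 0.075 A, and R_n = R_th = 40 Ω

Final answer: I_n = 0.075 A, R_n = 40 Ω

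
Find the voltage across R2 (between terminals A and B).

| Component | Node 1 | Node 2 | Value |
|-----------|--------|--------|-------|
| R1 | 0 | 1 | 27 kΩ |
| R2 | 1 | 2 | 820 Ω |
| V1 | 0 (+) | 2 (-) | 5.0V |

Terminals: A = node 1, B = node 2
R1 and R2 are in series across V1 (node 0 → node 1 → node 2), and the output A–B is taken across R2, so this is a voltage divider.
Series current: I = V1/(R1 + R2) = 5/(27000 + 820) = 5/27820 = 0.0001797 A
V_R2 = I × R2 = V1 × R2/(R1 + R2) = 5 × 820/27820 = 0.1474 V

Final answer: 0.1474 V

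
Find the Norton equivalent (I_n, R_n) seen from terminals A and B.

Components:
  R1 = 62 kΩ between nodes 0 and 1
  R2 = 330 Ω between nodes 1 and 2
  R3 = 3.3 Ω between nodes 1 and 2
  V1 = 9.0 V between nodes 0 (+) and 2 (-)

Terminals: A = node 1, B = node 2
Find the Thévenin equivalent first; then I_n = V_th/R_th and R_n = R_th.
Step 1 — V_th is the open-circuit voltage V_A - V_B (nothing connected across the terminals).
Nodal analysis, taking node 2 as the 0 V reference.
Source V1 fixes V_0 = 9 V.
KCL at each unknown node (sum of currents leaving = 0; resistances in Ω):
  Node 1: (V_1 - 9)/62000 + (V_1 - 0)/330 + (V_1 - 0)/3.3 = 0
Collecting terms: 0.3061 × V_1 = 0.0001452  =>  V_1 = 0.0004743 V
V_th = V_1 - V_2 = 0.0004743 - 0 = 0.0004743 V
Step 2 — R_th: zero the source — replace V1 by a short circuit (node 2 merges into node 0) — and find the resistance seen between A (node 1) and B (node 0).
Reduce the network between node 1 (A) and node 0 (B) by series/parallel combination:
  Rp1 = R1 ‖ R2 ‖ R3 (parallel, all between nodes 0 and 1) = 1/(1/62000 + 1/330 + 1/3.3) = 3.267 Ω
R_th = 3.267 Ω
I_n = V_th/R_th = 0.0004743/3.267 = 0.0001452 A, and R_n = R_th = 3.267 Ω

Final answer: I_n = 0.0001452 A, R_n = 3.267 Ω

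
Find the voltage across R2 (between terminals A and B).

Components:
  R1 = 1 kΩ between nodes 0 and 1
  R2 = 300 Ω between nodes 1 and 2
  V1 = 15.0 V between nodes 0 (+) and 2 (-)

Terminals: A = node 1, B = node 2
R1 and R2 are in series across V1 (node 0 → node 1 → node 2), and the output A–B is taken across R2, so this is a voltage divider.
Series current: I = V1/(R1 + R2) = 15/(1000 + 300) = 15/1300 = 0.01154 A
V_R2 = I × R2 = V1 × R2/(R1 + R2) = 15 × 300/1300 = 3.462 V

Final answer: 3.462 V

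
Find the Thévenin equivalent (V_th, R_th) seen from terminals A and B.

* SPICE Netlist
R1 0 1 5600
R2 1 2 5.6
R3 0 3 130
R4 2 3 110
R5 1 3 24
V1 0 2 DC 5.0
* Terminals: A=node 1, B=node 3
Step 1 — V_th is the open-circuit voltage V_A - V_B (nothing connected across the terminals).
Nodal analysis, taking node 2 as the 0 V reference.
Source V1 fixes V_0 = 5 V.
KCL at each unknown node (sum of currents leaving = 0; resistances in Ω):
  Node 1: (V_1 - 5)/5600 + (V_1 - 0)/5.6 + (V_1 - V_3)/24 = 0
  Node 3: (V_3 - 5)/130 + (V_3 - 0)/110 + (V_3 - V_1)/24 = 0
Collecting terms (coefficients in siemens):
  0.2204·V_1 - 0.04167·V_3 = 0.0008929
  0.05845·V_3 - 0.04167·V_1 = 0.03846
Determinant D = (0.2204)(0.05845) - (-0.04167)(-0.04167) = 0.01115
V_1 = [(0.0008929)(0.05845) - (-0.04167)(0.03846)]/D = 0.1484 V
V_3 = [(0.2204)(0.03846) - (0.0008929)(-0.04167)]/D = 0.7638 V
V_th = V_1 - V_3 = 0.1484 - 0.7638 = -0.6154 V
Step 2 — R_th: zero the source — replace V1 by a short circuit (node 2 merges into node 0) — and find the resistance seen between A (node 1) and B (node 3).
Reduce the network between node 1 (A) and node 3 (B) by series/parallel combination:
  Rp1 = R1 ‖ R2 (parallel, both between nodes 0 and 1) = 1/(1/5600 + 1/5.6) = 5.594 Ω
  Rp2 = R3 ‖ R4 (parallel, both between nodes 0 and 3) = 1/(1/130 + 1/110) = 59.58 Ω
  Rs1 = Rp1 + Rp2 (series, joined only at node 0) = 5.594 + 59.58 = 65.18 Ω
  Rp3 = R5 ‖ Rs1 (parallel, both between nodes 1 and 3) = 1/(1/24 + 1/65.18) = 17.54 Ω
R_th = 17.54 Ω

Final answer: V_th = -0.6154 V, R_th = 17.54 Ω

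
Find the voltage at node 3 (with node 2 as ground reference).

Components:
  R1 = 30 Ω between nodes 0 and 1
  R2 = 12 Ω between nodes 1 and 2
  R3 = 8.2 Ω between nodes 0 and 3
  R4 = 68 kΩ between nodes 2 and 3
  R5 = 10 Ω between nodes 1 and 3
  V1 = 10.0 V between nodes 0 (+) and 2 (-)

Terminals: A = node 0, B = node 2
Nodal analysis, taking node 2 as the 0 V reference.
Source V1 fixes V_0 = 10 V.
KCL at each unknown node (sum of currents leaving = 0; resistances in Ω):
  Node 1: (V_1 - 10)/30 + (V_1 - 0)/12 + (V_1 - V_3)/10 = 0
  Node 3: (V_3 - 10)/8.2 + (V_3 - 0)/68000 + (V_3 - V_1)/10 = 0
Collecting terms (coefficients in siemens):
  0.2167·V_1 - 0.1·V_3 = 0.3333
  0.222·V_3 - 0.1·V_1 = 1.22
Determinant D = (0.2167)(0.222) - (-0.1)(-0.1) = 0.03809
V_1 = [(0.3333)(0.222) - (-0.1)(1.22)]/D = 5.144 V
V_3 = [(0.2167)(1.22) - (0.3333)(-0.1)]/D = 7.812 V
The requested potential is V_3 = 7.812 V.

Final answer: V_3 = 7.812 V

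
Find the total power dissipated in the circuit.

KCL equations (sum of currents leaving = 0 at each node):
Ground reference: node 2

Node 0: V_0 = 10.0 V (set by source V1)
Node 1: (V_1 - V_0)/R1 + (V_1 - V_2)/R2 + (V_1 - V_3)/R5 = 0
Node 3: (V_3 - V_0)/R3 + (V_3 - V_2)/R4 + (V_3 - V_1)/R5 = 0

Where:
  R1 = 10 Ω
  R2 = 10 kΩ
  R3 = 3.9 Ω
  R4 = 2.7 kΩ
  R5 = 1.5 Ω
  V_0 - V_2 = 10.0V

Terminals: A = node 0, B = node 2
Nodal analysis, taking node 2 as the 0 V reference.
Source V1 fixes V_0 = 10 V.
KCL at each unknown node (sum of currents leaving = 0; resistances in Ω):
  Node 1: (V_1 - 10)/10 + (V_1 - 0)/10000 + (V_1 - V_3)/1.5 = 0
  Node 3: (V_3 - 10)/3.9 + (V_3 - 0)/2700 + (V_3 - V_1)/1.5 = 0
Collecting terms (coefficients in siemens):
  0.7668·V_1 - 0.6667·V_3 = 1
  0.9234·V_3 - 0.6667·V_1 = 2.564
Determinant D = (0.7668)(0.9234) - (-0.6667)(-0.6667) = 0.2636
V_1 = [(1)(0.9234) - (-0.6667)(2.564)]/D = 9.987 V
V_3 = [(0.7668)(2.564) - (1)(-0.6667)]/D = 9.987 V
Power in each resistor, P = (ΔV)²/R:
  P_R1 = (10 - 9.987)²/10 = 0.00001656 W
  P_R2 = (9.987 - 0)²/10000 = 0.009974 W
  P_R3 = (10 - 9.987)²/3.9 = 0.00004537 W
  P_R4 = (0 - 9.987)²/2700 = 0.03694 W
  P_R5 = (9.987 - 9.987)²/1.5 = 0.0000001246 W
P_total = P_R1 + P_R2 + P_R3 + P_R4 + P_R5 = 0.04697 W

Final answer: 0.04697 W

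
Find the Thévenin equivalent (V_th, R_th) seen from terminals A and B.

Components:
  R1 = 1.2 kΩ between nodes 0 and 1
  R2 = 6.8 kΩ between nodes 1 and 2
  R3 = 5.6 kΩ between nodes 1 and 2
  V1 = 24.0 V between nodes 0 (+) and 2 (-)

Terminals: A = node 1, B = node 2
Step 1 — V_th is the open-circuit voltage V_A - V_B (nothing connected across the terminals).
Nodal analysis, taking node 2 as the 0 V reference.
Source V1 fixes V_0 = 24 V.
KCL at each unknown node (sum of currents leaving = 0; resistances in Ω):
  Node 1: (V_1 - 24)/1200 + (V_1 - 0)/6800 + (V_1 - 0)/5600 = 0
Collecting terms: 0.001159 × V_1 = 0.02  =>  V_1 = 17.26 V
V_th = V_1 - V_2 = 17.26 - 0 = 17.26 V
Step 2 — R_th: zero the source — replace V1 by a short circuit (node 2 merges into node 0) — and find the resistance seen between A (node 1) and B (node 0).
Reduce the network between node 1 (A) and node 0 (B) by series/parallel combination:
  Rp1 = R1 ‖ R2 ‖ R3 (parallel, all between nodes 0 and 1) = 1/(1/1200 + 1/6800 + 1/5600) = 862.8 Ω
R_th = 862.8 Ω

Final answer: V_th = 17.26 V, R_th = 862.8 Ω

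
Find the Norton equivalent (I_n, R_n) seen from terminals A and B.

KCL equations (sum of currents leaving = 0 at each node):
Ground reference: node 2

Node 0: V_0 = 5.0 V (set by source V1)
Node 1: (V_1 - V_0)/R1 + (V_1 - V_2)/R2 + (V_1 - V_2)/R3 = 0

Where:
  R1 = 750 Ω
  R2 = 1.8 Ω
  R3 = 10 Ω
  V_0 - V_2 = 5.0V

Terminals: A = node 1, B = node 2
Find the Thévenin equivalent first; then I_n = V_th/R_th and R_n = R_th.
Step 1 — V_th is the open-circuit voltage V_A - V_B (nothing connected across the terminals).
Nodal analysis, taking node 2 as the 0 V reference.
Source V1 fixes V_0 = 5 V.
KCL at each unknown node (sum of currents leaving = 0; resistances in Ω):
  Node 1: (V_1 - 5)/750 + (V_1 - 0)/1.8 + (V_1 - 0)/10 = 0
Collecting terms: 0.6569 × V_1 = 0.006667  =>  V_1 = 0.01015 V
V_th = V_1 - V_2 = 0.01015 - 0 = 0.01015 V
Step 2 — R_th: zero the source — replace V1 by a short circuit (node 2 merges into node 0) — and find the resistance seen between A (node 1) and B (node 0).
Reduce the network between node 1 (A) and node 0 (B) by series/parallel combination:
  Rp1 = R1 ‖ R2 ‖ R3 (parallel, all between nodes 0 and 1) = 1/(1/750 + 1/1.8 + 1/10) = 1.522 Ω
R_th = 1.522 Ω
I_n = V_th/R_th = 0.01015/1.522 = 0.006667 A, and R_n = R_th = 1.522 Ω

Final answer: I_n = 0.006667 A, R_n = 1.522 Ω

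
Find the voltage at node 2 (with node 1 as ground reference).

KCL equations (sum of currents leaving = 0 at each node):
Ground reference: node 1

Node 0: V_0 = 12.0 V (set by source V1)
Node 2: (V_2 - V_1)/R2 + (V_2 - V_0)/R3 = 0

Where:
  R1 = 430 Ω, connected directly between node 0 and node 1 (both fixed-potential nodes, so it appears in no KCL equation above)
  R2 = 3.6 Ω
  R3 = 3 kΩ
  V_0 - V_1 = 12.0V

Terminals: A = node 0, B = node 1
Nodal analysis, taking node 1 as the 0 V reference.
Source V1 fixes V_0 = 12 V.
KCL at each unknown node (sum of currents leaving = 0; resistances in Ω):
  Node 2: (V_2 - 0)/3.6 + (V_2 - 12)/3000 = 0
Collecting terms: 0.2781 × V_2 = 0.004  =>  V_2 = 0.01438 V
The requested potential is V_2 = 0.01438 V.

Final answer: V_2 = 0.01438 V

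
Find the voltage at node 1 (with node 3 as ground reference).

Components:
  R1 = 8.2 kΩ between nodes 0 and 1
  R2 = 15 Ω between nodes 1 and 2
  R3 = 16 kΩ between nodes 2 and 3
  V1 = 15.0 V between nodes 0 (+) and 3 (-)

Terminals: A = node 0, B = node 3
Nodal analysis, taking node 3 as the 0 V reference.
Source V1 fixes V_0 = 15 V.
KCL at each unknown node (sum of currents leaving = 0; resistances in Ω):
  Node 1: (V_1 - 15)/8200 + (V_1 - V_2)/15 = 0
  Node 2: (V_2 - V_1)/15 + (V_2 - 0)/16000 = 0
Collecting terms (coefficients in siemens):
  0.06679·V_1 - 0.06667·V_2 = 0.001829
  0.06673·V_2 - 0.06667·V_1 = 0
Determinant D = (0.06679)(0.06673) - (-0.06667)(-0.06667) = 0.0000123
V_1 = [(0.001829)(0.06673) - (-0.06667)(0)]/D = 9.921 V
V_2 = [(0.06679)(0) - (0.001829)(-0.06667)]/D = 9.911 V
The requested potential is V_1 = 9.921 V.

Final answer: V_1 = 9.921 V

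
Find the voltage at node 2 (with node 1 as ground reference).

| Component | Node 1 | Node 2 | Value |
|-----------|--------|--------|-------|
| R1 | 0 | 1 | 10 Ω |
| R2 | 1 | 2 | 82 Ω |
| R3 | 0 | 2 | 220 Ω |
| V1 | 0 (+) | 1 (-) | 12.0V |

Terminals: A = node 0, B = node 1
Nodal analysis, taking node 1 as the 0 V reference.
Source V1 fixes V_0 = 12 V.
KCL at each unknown node (sum of currents leaving = 0; resistances in Ω):
  Node 2: (V_2 - 0)/82 + (V_2 - 12)/220 = 0
Collecting terms: 0.01674 × V_2 = 0.05455  =>  V_2 = 3.258 V
The requested potential is V_2 = 3.258 V.

Final answer: V_2 = 3.258 V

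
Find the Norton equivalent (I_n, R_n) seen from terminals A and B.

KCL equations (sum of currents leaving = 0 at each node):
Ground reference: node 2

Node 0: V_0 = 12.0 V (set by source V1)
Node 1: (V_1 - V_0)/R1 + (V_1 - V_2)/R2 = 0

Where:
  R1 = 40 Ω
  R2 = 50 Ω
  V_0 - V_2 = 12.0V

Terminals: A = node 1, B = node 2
Find the Thévenin equivalent first; then I_n = V_th/R_th and R_n = R_th.
Step 1 — V_th is the open-circuit voltage V_A - V_B (nothing connected across the terminals).
Nodal analysis, taking node 2 as the 0 V reference.
Source V1 fixes V_0 = 12 V.
KCL at each unknown node (sum of currents leaving = 0; resistances in Ω):
  Node 1: (V_1 - 12)/40 + (V_1 - 0)/50 = 0
Collecting terms: 0.045 × V_1 = 0.3  =>  V_1 = 6.667 V
V_th = V_1 - V_2 = 6.667 - 0 = 6.667 V
Step 2 — R_th: zero the source — replace V1 by a short circuit (node 2 merges into node 0) — and find the resistance seen between A (node 1) and B (node 0).
Reduce the network between node 1 (A) and node 0 (B) by series/parallel combination:
  Rp1 = R1 ‖ R2 (parallel, both between nodes 0 and 1) = 1/(1/40 + 1/50) = 22.22 Ω
R_th = 22.22 Ω
I_n = V_th/R_th = 6.667/22.22 = 0.3 A, and R_n = R_th = 22.22 Ω

Final answer: I_n = 0.3 A, R_n = 22.22 Ω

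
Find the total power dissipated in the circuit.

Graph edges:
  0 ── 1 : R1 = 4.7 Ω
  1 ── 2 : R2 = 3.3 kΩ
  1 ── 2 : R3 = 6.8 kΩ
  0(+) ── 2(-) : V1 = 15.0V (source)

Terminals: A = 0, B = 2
Nodal analysis, taking node 2 as the 0 V reference.
Source V1 fixes V_0 = 15 V.
KCL at each unknown node (sum of currents leaving = 0; resistances in Ω):
  Node 1: (V_1 - 15)/4.7 + (V_1 - 0)/3300 + (V_1 - 0)/6800 = 0
Collecting terms: 0.2132 × V_1 = 3.191  =>  V_1 = 14.97 V
Power in each resistor, P = (ΔV)²/R:
  P_R1 = (15 - 14.97)²/4.7 = 0.0002133 W
  P_R2 = (14.97 - 0)²/3300 = 0.06789 W
  P_R3 = (14.97 - 0)²/6800 = 0.03295 W
P_total = P_R1 + P_R2 + P_R3 = 0.1011 W

Final answer: 0.1011 W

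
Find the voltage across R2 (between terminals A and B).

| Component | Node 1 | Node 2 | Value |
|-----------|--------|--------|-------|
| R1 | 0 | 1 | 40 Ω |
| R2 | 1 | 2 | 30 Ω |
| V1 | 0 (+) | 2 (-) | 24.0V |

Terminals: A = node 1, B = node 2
R1 and R2 are in series across V1 (node 0 → node 1 → node 2), and the output A–B is taken across R2, so this is a voltage divider.
Series current: I = V1/(R1 + R2) = 24/(40 + 30) = 24/70 = 0.3429 A
V_R2 = I × R2 = V1 × R2/(R1 + R2) = 24 × 30/70 = 10.29 V

Final answer: 10.29 V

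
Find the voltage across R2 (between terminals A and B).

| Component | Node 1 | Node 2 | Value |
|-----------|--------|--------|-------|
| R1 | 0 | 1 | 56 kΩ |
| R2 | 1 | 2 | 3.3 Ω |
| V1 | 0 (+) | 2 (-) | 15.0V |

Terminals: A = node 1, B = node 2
R1 and R2 are in series across V1 (node 0 → node 1 → node 2), and the output A–B is taken across R2, so this is a voltage divider.
Series current: I = V1/(R1 + R2) = 15/(56000 + 3.3) = 15/56000 = 0.0002678 A
V_R2 = I × R2 = V1 × R2/(R1 + R2) = 15 × 3.3/56000 = 0.0008839 V

Final answer: 0.0008839 V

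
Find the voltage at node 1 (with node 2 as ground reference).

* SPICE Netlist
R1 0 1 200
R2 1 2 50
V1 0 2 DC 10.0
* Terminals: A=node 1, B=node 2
Nodal analysis, taking node 2 as the 0 V reference.
Source V1 fixes V_0 = 10 V.
KCL at each unknown node (sum of currents leaving = 0; resistances in Ω):
  Node 1: (V_1 - 10)/200 + (V_1 - 0)/50 = 0
Collecting terms: 0.025 × V_1 = 0.05  =>  V_1 = 2 V
The requested potential is V_1 = 2 V.

Final answer: V_1 = 2 V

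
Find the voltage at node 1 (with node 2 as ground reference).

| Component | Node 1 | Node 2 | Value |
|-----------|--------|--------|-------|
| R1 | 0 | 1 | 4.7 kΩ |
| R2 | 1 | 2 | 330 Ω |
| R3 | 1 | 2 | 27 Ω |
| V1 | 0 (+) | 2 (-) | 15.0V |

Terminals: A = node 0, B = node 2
Nodal analysis, taking node 2 as the 0 V reference.
Source V1 fixes V_0 = 15 V.
KCL at each unknown node (sum of currents leaving = 0; resistances in Ω):
  Node 1: (V_1 - 15)/4700 + (V_1 - 0)/330 + (V_1 - 0)/27 = 0
Collecting terms: 0.04028 × V_1 = 0.003191  =>  V_1 = 0.07923 V
The requested potential is V_1 = 0.07923 V.

Final answer: V_1 = 0.07923 V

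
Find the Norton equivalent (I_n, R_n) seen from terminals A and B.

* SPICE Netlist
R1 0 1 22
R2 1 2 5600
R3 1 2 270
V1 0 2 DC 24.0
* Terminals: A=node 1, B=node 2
Find the Thévenin equivalent first; then I_n = V_th/R_th and R_n = R_th.
Step 1 — V_th is the open-circuit voltage V_A - V_B (nothing connected across the terminals).
Nodal analysis, taking node 2 as the 0 V reference.
Source V1 fixes V_0 = 24 V.
KCL at each unknown node (sum of currents leaving = 0; resistances in Ω):
  Node 1: (V_1 - 24)/22 + (V_1 - 0)/5600 + (V_1 - 0)/270 = 0
Collecting terms: 0.04934 × V_1 = 1.091  =>  V_1 = 22.11 V
V_th = V_1 - V_2 = 22.11 - 0 = 22.11 V
Step 2 — R_th: zero the source — replace V1 by a short circuit (node 2 merges into node 0) — and find the resistance seen between A (node 1) and B (node 0).
Reduce the network between node 1 (A) and node 0 (B) by series/parallel combination:
  Rp1 = R1 ‖ R2 ‖ R3 (parallel, all between nodes 0 and 1) = 1/(1/22 + 1/5600 + 1/270) = 20.27 Ω
R_th = 20.27 Ω
I_n = V_th/R_th = 22.11/20.27 = 1.091 A, and R_n = R_th = 20.27 Ω

Final answer: I_n = 1.091 A, R_n = 20.27 Ω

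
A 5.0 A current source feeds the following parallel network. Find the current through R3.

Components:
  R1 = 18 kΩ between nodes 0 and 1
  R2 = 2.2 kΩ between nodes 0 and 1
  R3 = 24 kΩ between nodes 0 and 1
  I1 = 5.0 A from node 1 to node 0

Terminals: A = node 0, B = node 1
All resistors sit directly between nodes 0 and 1, so they are in parallel and share one voltage V; the full source current 5 A splits among them.
1/R_par = 1/18000 + 1/2200 + 1/24000 = 0.0005518 S  =>  R_par = 1812 Ω
V = I × R_par = 5 × 1812 = 9062 V
I_R3 = V/R3 = 9062/24000 = 0.3776 A

Final answer: 0.3776 A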